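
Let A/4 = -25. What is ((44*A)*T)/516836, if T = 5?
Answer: -5500/129209 ≈ -0.042567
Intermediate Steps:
A = -100 (A = 4*(-25) = -100)
((44*A)*T)/516836 = ((44*(-100))*5)/516836 = -4400*5*(1/516836) = -22000*1/516836 = -5500/129209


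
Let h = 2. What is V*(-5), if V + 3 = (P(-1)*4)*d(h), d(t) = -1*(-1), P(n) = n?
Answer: 35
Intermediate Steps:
d(t) = 1
V = -7 (V = -3 - 1*4*1 = -3 - 4*1 = -3 - 4 = -7)
V*(-5) = -7*(-5) = 35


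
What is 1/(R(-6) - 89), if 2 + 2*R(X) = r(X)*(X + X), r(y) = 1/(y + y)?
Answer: -2/179 ≈ -0.011173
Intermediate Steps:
r(y) = 1/(2*y)
R(X) = -½ (R(X) = -1 + ((1/(2*X))*(X + X))/2 = -1 + ((1/(2*X))*(2*X))/2 = -1 + (½)*1 = -1 + ½ = -½)
1/(R(-6) - 89) = 1/(-½ - 89) = 1/(-179/2) = -2/179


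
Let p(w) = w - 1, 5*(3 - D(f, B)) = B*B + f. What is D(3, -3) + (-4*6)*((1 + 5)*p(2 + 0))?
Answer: -717/5 ≈ -143.40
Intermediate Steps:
D(f, B) = 3 - f/5 - B²/5 (D(f, B) = 3 - (B*B + f)/5 = 3 - (B² + f)/5 = 3 - (f + B²)/5 = 3 + (-f/5 - B²/5) = 3 - f/5 - B²/5)
p(w) = -1 + w
D(3, -3) + (-4*6)*((1 + 5)*p(2 + 0)) = (3 - ⅕*3 - ⅕*(-3)²) + (-4*6)*((1 + 5)*(-1 + (2 + 0))) = (3 - ⅗ - ⅕*9) - 144*(-1 + 2) = (3 - ⅗ - 9/5) - 144 = ⅗ - 24*6 = ⅗ - 144 = -717/5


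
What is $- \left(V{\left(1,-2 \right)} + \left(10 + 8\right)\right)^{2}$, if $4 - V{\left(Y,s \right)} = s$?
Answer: $-576$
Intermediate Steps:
$V{\left(Y,s \right)} = 4 - s$
$- \left(V{\left(1,-2 \right)} + \left(10 + 8\right)\right)^{2} = - \left(\left(4 - -2\right) + \left(10 + 8\right)\right)^{2} = - \left(\left(4 + 2\right) + 18\right)^{2} = - \left(6 + 18\right)^{2} = - 24^{2} = \left(-1\right) 576 = -576$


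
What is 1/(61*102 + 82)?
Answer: 1/6304 ≈ 0.00015863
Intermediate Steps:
1/(61*102 + 82) = 1/(6222 + 82) = 1/6304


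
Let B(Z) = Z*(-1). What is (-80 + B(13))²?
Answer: 8649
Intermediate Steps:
B(Z) = -Z
(-80 + B(13))² = (-80 - 1*13)² = (-80 - 13)² = (-93)² = 8649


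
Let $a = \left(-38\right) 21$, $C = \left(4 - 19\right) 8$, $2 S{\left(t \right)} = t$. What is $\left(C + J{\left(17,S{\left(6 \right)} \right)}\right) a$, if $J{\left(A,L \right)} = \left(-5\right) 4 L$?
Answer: $143640$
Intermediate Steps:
$S{\left(t \right)} = \frac{t}{2}$
$J{\left(A,L \right)} = - 20 L$
$C = -120$ ($C = \left(-15\right) 8 = -120$)
$a = -798$
$\left(C + J{\left(17,S{\left(6 \right)} \right)}\right) a = \left(-120 - 20 \cdot \frac{1}{2} \cdot 6\right) \left(-798\right) = \left(-120 - 60\right) \left(-798\right) = \left(-180\right) \left(-798\right) = 143640$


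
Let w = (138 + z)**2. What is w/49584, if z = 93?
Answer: 17787/16528 ≈ 1.0762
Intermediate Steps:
w = 53361 (w = (138 + 93)**2 = 231**2 = 53361)
w/49584 = 53361/49584 = 53361*(1/49584) = 17787/16528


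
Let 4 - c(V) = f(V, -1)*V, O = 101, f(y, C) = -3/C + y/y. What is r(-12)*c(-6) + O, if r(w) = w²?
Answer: 4133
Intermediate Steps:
f(y, C) = 1 - 3/C (f(y, C) = -3/C + 1 = 1 - 3/C)
c(V) = 4 - 4*V (c(V) = 4 - (-3 - 1)/(-1)*V = 4 - (-1*(-4))*V = 4 - 4*V)
r(-12)*c(-6) + O = (-12)²*(4 - 4*(-6)) + 101 = 144*(4 + 24) + 101 = 144*28 + 101 = 4032 + 101 = 4133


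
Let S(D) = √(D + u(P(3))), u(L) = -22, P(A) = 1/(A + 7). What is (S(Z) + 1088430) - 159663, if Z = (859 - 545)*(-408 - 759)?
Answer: 928767 + 2*I*√91615 ≈ 9.2877e+5 + 605.36*I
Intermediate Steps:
P(A) = 1/(7 + A)
Z = -366438 (Z = 314*(-1167) = -366438)
S(D) = √(-22 + D) (S(D) = √(D - 22) = √(-22 + D))
(S(Z) + 1088430) - 159663 = (√(-22 - 366438) + 1088430) - 159663 = (√(-366460) + 1088430) - 159663 = (2*I*√91615 + 1088430) - 159663 = (1088430 + 2*I*√91615) - 159663 = 928767 + 2*I*√91615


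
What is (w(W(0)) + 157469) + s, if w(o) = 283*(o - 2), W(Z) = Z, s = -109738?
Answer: 47165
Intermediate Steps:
w(o) = -566 + 283*o (w(o) = 283*(-2 + o) = -566 + 283*o)
(w(W(0)) + 157469) + s = ((-566 + 283*0) + 157469) - 109738 = ((-566 + 0) + 157469) - 109738 = (-566 + 157469) - 109738 = 156903 - 109738 = 47165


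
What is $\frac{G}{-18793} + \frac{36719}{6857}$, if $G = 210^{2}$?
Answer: $\frac{387666467}{128863601} \approx 3.0083$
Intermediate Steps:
$G = 44100$
$\frac{G}{-18793} + \frac{36719}{6857} = \frac{44100}{-18793} + \frac{36719}{6857} = 44100 \left(- \frac{1}{18793}\right) + 36719 \cdot \frac{1}{6857} = - \frac{44100}{18793} + \frac{36719}{6857} = \frac{387666467}{128863601}$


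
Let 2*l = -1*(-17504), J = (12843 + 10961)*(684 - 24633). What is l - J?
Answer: 570090748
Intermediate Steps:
J = -570081996 (J = 23804*(-23949) = -570081996)
l = 8752 (l = (-1*(-17504))/2 = (½)*17504 = 8752)
l - J = 8752 - 1*(-570081996) = 8752 + 570081996 = 570090748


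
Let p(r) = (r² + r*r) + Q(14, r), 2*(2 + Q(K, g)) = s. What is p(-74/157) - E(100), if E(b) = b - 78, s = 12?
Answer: -432730/24649 ≈ -17.556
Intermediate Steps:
E(b) = -78 + b
Q(K, g) = 4 (Q(K, g) = -2 + (½)*12 = -2 + 6 = 4)
p(r) = 4 + 2*r² (p(r) = (r² + r*r) + 4 = (r² + r²) + 4 = 2*r² + 4 = 4 + 2*r²)
p(-74/157) - E(100) = (4 + 2*(-74/157)²) - (-78 + 100) = (4 + 2*(-74*1/157)²) - 1*22 = (4 + 2*(-74/157)²) - 22 = (4 + 2*(5476/24649)) - 22 = (4 + 10952/24649) - 22 = 109548/24649 - 22 = -432730/24649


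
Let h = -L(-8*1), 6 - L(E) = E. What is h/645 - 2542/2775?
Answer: -111896/119325 ≈ -0.93774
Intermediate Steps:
L(E) = 6 - E
h = -14 (h = -(6 - (-8)) = -(6 - 1*(-8)) = -(6 + 8) = -1*14 = -14)
h/645 - 2542/2775 = -14/645 - 2542/2775 = -111896/119325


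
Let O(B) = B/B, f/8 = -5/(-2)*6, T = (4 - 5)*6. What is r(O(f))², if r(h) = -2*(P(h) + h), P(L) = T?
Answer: 100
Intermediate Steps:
T = -6 (T = -1*6 = -6)
P(L) = -6
f = 120 (f = 8*(-5/(-2)*6) = 8*(-5*(-½)*6) = 8*((5/2)*6) = 8*15 = 120)
O(B) = 1
r(h) = 12 - 2*h (r(h) = -2*(-6 + h) = 12 - 2*h)
r(O(f))² = (12 - 2*1)² = (12 - 2)² = 10² = 100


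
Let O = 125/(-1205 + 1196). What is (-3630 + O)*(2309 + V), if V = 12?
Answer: -76117195/9 ≈ -8.4575e+6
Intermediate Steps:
O = -125/9 (O = 125/(-9) = 125*(-1/9) = -125/9 ≈ -13.889)
(-3630 + O)*(2309 + V) = (-3630 - 125/9)*(2309 + 12) = -32795/9*2321 = -76117195/9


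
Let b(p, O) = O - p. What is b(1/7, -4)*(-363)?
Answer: 10527/7 ≈ 1503.9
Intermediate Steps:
b(1/7, -4)*(-363) = (-4 - 1/7)*(-363) = (-4 - 1*⅐)*(-363) = (-4 - ⅐)*(-363) = -29/7*(-363) = 10527/7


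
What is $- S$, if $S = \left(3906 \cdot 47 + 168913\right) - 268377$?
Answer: $-84118$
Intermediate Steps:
$S = 84118$ ($S = \left(183582 + 168913\right) - 268377 = 352495 - 268377 = 84118$)
$- S = \left(-1\right) 84118 = -84118$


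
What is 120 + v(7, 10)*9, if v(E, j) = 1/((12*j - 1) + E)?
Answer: 1681/14 ≈ 120.07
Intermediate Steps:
v(E, j) = 1/(-1 + E + 12*j) (v(E, j) = 1/((-1 + 12*j) + E) = 1/(-1 + E + 12*j))
120 + v(7, 10)*9 = 120 + 9/(-1 + 7 + 12*10) = 120 + 9/(-1 + 7 + 120) = 120 + 9/126 = 120 + (1/126)*9 = 120 + 1/14 = 1681/14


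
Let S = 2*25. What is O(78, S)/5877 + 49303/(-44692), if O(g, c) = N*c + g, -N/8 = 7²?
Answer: -1162230955/262654884 ≈ -4.4249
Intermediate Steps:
N = -392 (N = -8*7² = -8*49 = -392)
S = 50
O(g, c) = g - 392*c (O(g, c) = -392*c + g = g - 392*c)
O(78, S)/5877 + 49303/(-44692) = (78 - 392*50)/5877 + 49303/(-44692) = (78 - 19600)*(1/5877) + 49303*(-1/44692) = -19522*1/5877 - 49303/44692 = -19522/5877 - 49303/44692 = -1162230955/262654884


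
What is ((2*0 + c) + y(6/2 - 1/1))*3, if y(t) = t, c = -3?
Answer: -3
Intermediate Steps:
((2*0 + c) + y(6/2 - 1/1))*3 = ((2*0 - 3) + (6/2 - 1/1))*3 = ((0 - 3) + (6*(½) - 1*1))*3 = (-3 + (3 - 1))*3 = (-3 + 2)*3 = -1*3 = -3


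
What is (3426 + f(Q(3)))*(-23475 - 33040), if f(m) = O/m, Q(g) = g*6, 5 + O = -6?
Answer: -3484545355/18 ≈ -1.9359e+8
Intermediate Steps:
O = -11 (O = -5 - 6 = -11)
Q(g) = 6*g
f(m) = -11/m
(3426 + f(Q(3)))*(-23475 - 33040) = (3426 - 11/(6*3))*(-23475 - 33040) = (3426 - 11/18)*(-56515) = (61657/18)*(-56515) = -3484545355/18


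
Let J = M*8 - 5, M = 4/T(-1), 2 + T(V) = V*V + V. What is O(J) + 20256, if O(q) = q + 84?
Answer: 20319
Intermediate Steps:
T(V) = -2 + V + V² (T(V) = -2 + (V*V + V) = -2 + (V² + V) = -2 + (V + V²) = -2 + V + V²)
M = -2 (M = 4/(-2 - 1 + (-1)²) = 4/(-2 - 1 + 1) = 4/(-2) = 4*(-½) = -2)
J = -21 (J = -2*8 - 5 = -16 - 5 = -21)
O(q) = 84 + q
O(J) + 20256 = (84 - 21) + 20256 = 63 + 20256 = 20319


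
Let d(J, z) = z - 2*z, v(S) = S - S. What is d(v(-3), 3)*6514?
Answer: -19542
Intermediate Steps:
v(S) = 0
d(J, z) = -z
d(v(-3), 3)*6514 = -1*3*6514 = -3*6514 = -19542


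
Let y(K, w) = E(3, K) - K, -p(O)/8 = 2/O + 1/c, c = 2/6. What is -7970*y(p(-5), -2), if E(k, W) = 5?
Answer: -205626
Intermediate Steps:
c = 1/3 (c = 2*(1/6) = 1/3 ≈ 0.33333)
p(O) = -24 - 16/O (p(O) = -8*(2/O + 1/(1/3)) = -8*(2/O + 1*3) = -8*(2/O + 3) = -8*(3 + 2/O) = -24 - 16/O)
y(K, w) = 5 - K
-7970*y(p(-5), -2) = -7970*(5 - (-24 - 16/(-5))) = -7970*(5 - (-24 - 16*(-1/5))) = -7970*(5 - (-24 + 16/5)) = -7970*(5 - 1*(-104/5)) = -7970*(5 + 104/5) = -7970*129/5 = -205626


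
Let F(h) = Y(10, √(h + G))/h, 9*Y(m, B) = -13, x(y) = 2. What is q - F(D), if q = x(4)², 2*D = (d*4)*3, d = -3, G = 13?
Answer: 635/162 ≈ 3.9198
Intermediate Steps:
D = -18 (D = (-3*4*3)/2 = (-12*3)/2 = (½)*(-36) = -18)
Y(m, B) = -13/9 (Y(m, B) = (⅑)*(-13) = -13/9)
q = 4 (q = 2² = 4)
F(h) = -13/(9*h)
q - F(D) = 4 - (-13)/(9*(-18)) = 4 - (-13)*(-1)/(9*18) = 4 - 1*13/162 = 4 - 13/162 = 635/162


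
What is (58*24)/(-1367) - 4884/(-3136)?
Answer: 577779/1071728 ≈ 0.53911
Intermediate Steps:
(58*24)/(-1367) - 4884/(-3136) = 1392*(-1/1367) - 4884*(-1/3136) = -1392/1367 + 1221/784 = 577779/1071728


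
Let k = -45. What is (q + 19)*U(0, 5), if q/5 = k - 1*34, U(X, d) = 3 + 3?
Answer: -2256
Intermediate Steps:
U(X, d) = 6
q = -395 (q = 5*(-45 - 1*34) = 5*(-45 - 34) = 5*(-79) = -395)
(q + 19)*U(0, 5) = (-395 + 19)*6 = -376*6 = -2256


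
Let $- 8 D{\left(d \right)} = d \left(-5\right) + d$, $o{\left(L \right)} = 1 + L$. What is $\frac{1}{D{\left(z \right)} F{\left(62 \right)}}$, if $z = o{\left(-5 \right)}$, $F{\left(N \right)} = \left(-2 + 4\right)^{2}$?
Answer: $- \frac{1}{8} \approx -0.125$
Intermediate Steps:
$F{\left(N \right)} = 4$ ($F{\left(N \right)} = 2^{2} = 4$)
$z = -4$ ($z = 1 - 5 = -4$)
$D{\left(d \right)} = \frac{d}{2}$ ($D{\left(d \right)} = - \frac{d \left(-5\right) + d}{8} = - \frac{- 5 d + d}{8} = - \frac{\left(-4\right) d}{8} = \frac{d}{2}$)
$\frac{1}{D{\left(z \right)} F{\left(62 \right)}} = \frac{1}{\frac{1}{2} \left(-4\right) 4} = \frac{1}{\left(-2\right) 4} = \frac{1}{-8} = - \frac{1}{8}$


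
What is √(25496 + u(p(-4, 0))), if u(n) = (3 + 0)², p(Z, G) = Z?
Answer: √25505 ≈ 159.70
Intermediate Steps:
u(n) = 9 (u(n) = 3² = 9)
√(25496 + u(p(-4, 0))) = √(25496 + 9) = √25505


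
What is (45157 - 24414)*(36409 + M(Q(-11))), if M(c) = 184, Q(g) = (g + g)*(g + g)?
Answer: 759048599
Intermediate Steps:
Q(g) = 4*g² (Q(g) = (2*g)*(2*g) = 4*g²)
(45157 - 24414)*(36409 + M(Q(-11))) = (45157 - 24414)*(36409 + 184) = 20743*36593 = 759048599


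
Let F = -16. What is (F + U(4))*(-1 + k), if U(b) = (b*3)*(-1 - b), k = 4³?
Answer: -4788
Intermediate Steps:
k = 64
U(b) = 3*b*(-1 - b) (U(b) = (3*b)*(-1 - b) = 3*b*(-1 - b))
(F + U(4))*(-1 + k) = (-16 - 3*4*(1 + 4))*(-1 + 64) = (-16 - 3*4*5)*63 = (-16 - 60)*63 = -76*63 = -4788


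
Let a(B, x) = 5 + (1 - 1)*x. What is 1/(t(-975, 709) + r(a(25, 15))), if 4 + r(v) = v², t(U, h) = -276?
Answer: -1/255 ≈ -0.0039216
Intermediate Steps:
a(B, x) = 5 (a(B, x) = 5 + 0*x = 5 + 0 = 5)
r(v) = -4 + v²
1/(t(-975, 709) + r(a(25, 15))) = 1/(-276 + (-4 + 5²)) = 1/(-276 + (-4 + 25)) = 1/(-276 + 21) = 1/(-255) = -1/255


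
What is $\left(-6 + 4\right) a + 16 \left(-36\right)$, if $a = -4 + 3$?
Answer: $-574$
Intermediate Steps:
$a = -1$
$\left(-6 + 4\right) a + 16 \left(-36\right) = \left(-6 + 4\right) \left(-1\right) + 16 \left(-36\right) = \left(-2\right) \left(-1\right) - 576 = 2 - 576 = -574$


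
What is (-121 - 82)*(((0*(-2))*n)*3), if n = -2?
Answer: 0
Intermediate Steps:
(-121 - 82)*(((0*(-2))*n)*3) = (-121 - 82)*(((0*(-2))*(-2))*3) = -203*0*(-2)*3 = -0*3 = -203*0 = 0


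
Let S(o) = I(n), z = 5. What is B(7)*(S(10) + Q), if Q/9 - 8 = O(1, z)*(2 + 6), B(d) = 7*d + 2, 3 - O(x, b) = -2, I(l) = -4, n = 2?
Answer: 21828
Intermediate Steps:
O(x, b) = 5 (O(x, b) = 3 - 1*(-2) = 3 + 2 = 5)
B(d) = 2 + 7*d
S(o) = -4
Q = 432 (Q = 72 + 9*(5*(2 + 6)) = 72 + 9*(5*8) = 72 + 9*40 = 72 + 360 = 432)
B(7)*(S(10) + Q) = (2 + 7*7)*(-4 + 432) = (2 + 49)*428 = 51*428 = 21828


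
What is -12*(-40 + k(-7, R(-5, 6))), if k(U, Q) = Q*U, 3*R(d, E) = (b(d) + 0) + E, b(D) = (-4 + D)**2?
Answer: 2916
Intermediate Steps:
R(d, E) = E/3 + (-4 + d)**2/3 (R(d, E) = (((-4 + d)**2 + 0) + E)/3 = ((-4 + d)**2 + E)/3 = (E + (-4 + d)**2)/3 = E/3 + (-4 + d)**2/3)
-12*(-40 + k(-7, R(-5, 6))) = -12*(-40 + ((1/3)*6 + (-4 - 5)**2/3)*(-7)) = -12*(-40 + (2 + (1/3)*(-9)**2)*(-7)) = -12*(-40 + (2 + (1/3)*81)*(-7)) = -12*(-40 + (2 + 27)*(-7)) = -12*(-40 + 29*(-7)) = -12*(-40 - 203) = -12*(-243) = 2916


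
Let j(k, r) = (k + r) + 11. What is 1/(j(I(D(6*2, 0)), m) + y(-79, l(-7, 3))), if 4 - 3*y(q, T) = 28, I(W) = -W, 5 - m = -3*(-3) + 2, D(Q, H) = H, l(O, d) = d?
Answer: -1/3 ≈ -0.33333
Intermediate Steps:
m = -6 (m = 5 - (-3*(-3) + 2) = 5 - (9 + 2) = 5 - 1*11 = 5 - 11 = -6)
y(q, T) = -8 (y(q, T) = 4/3 - 1/3*28 = 4/3 - 28/3 = -8)
j(k, r) = 11 + k + r
1/(j(I(D(6*2, 0)), m) + y(-79, l(-7, 3))) = 1/((11 - 1*0 - 6) - 8) = 1/((11 + 0 - 6) - 8) = 1/(5 - 8) = 1/(-3) = -1/3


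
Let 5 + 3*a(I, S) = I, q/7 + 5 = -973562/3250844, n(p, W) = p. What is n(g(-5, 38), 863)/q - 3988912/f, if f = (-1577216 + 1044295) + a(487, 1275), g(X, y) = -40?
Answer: 825476360691712/96371928249597 ≈ 8.5655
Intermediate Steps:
q = -60297237/1625422 (q = -35 + 7*(-973562/3250844) = -35 + 7*(-973562*1/3250844) = -35 + 7*(-486781/1625422) = -35 - 3407467/1625422 = -60297237/1625422 ≈ -37.096)
a(I, S) = -5/3 + I/3
f = -1598281/3 (f = (-1577216 + 1044295) + (-5/3 + (1/3)*487) = -532921 + (-5/3 + 487/3) = -532921 + 482/3 = -1598281/3 ≈ -5.3276e+5)
n(g(-5, 38), 863)/q - 3988912/f = -40/(-60297237/1625422) - 3988912/(-1598281/3) = -40*(-1625422/60297237) - 3988912*(-3/1598281) = 65016880/60297237 + 11966736/1598281 = 825476360691712/96371928249597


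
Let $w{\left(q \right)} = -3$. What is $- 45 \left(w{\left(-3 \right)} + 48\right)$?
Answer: $-2025$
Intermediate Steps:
$- 45 \left(w{\left(-3 \right)} + 48\right) = - 45 \left(-3 + 48\right) = \left(-45\right) 45 = -2025$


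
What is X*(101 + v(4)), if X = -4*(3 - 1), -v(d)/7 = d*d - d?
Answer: -136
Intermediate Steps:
v(d) = -7*d**2 + 7*d (v(d) = -7*(d*d - d) = -7*(d**2 - d) = -7*d**2 + 7*d)
X = -8 (X = -4*2 = -8)
X*(101 + v(4)) = -8*(101 + 7*4*(1 - 1*4)) = -8*(101 + 7*4*(1 - 4)) = -8*(101 + 7*4*(-3)) = -8*(101 - 84) = -8*17 = -136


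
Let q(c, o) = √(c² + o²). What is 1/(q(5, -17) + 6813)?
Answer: 6813/46416655 - √314/46416655 ≈ 0.00014640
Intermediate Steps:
1/(q(5, -17) + 6813) = 1/(√(5² + (-17)²) + 6813) = 1/(√(25 + 289) + 6813) = 1/(√314 + 6813) = 1/(6813 + √314)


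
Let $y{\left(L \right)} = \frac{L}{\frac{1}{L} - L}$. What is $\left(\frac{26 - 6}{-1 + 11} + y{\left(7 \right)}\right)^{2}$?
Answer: $\frac{2209}{2304} \approx 0.95877$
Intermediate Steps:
$\left(\frac{26 - 6}{-1 + 11} + y{\left(7 \right)}\right)^{2} = \left(\frac{26 - 6}{-1 + 11} - \frac{7^{2}}{-1 + 7^{2}}\right)^{2} = \left(\frac{20}{10} - \frac{49}{-1 + 49}\right)^{2} = \left(20 \cdot \frac{1}{10} - \frac{49}{48}\right)^{2} = \left(2 - 49 \cdot \frac{1}{48}\right)^{2} = \left(2 - \frac{49}{48}\right)^{2} = \left(\frac{47}{48}\right)^{2} = \frac{2209}{2304}$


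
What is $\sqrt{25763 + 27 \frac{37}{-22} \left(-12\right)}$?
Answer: $\frac{\sqrt{3183257}}{11} \approx 162.2$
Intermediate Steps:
$\sqrt{25763 + 27 \frac{37}{-22} \left(-12\right)} = \sqrt{25763 + 27 \cdot 37 \left(- \frac{1}{22}\right) \left(-12\right)} = \sqrt{25763 + 27 \left(- \frac{37}{22}\right) \left(-12\right)} = \sqrt{25763 - - \frac{5994}{11}} = \sqrt{25763 + \frac{5994}{11}} = \sqrt{\frac{289387}{11}} = \frac{\sqrt{3183257}}{11}$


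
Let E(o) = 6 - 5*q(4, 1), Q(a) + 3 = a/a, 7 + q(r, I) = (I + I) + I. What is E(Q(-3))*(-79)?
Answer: -2054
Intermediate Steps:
q(r, I) = -7 + 3*I (q(r, I) = -7 + ((I + I) + I) = -7 + (2*I + I) = -7 + 3*I)
Q(a) = -2 (Q(a) = -3 + a/a = -3 + 1 = -2)
E(o) = 26 (E(o) = 6 - 5*(-7 + 3*1) = 6 - 5*(-7 + 3) = 6 - 5*(-4) = 6 + 20 = 26)
E(Q(-3))*(-79) = 26*(-79) = -2054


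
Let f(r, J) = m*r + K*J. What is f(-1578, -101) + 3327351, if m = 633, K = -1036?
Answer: 2433113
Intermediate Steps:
f(r, J) = -1036*J + 633*r (f(r, J) = 633*r - 1036*J = -1036*J + 633*r)
f(-1578, -101) + 3327351 = (-1036*(-101) + 633*(-1578)) + 3327351 = (104636 - 998874) + 3327351 = -894238 + 3327351 = 2433113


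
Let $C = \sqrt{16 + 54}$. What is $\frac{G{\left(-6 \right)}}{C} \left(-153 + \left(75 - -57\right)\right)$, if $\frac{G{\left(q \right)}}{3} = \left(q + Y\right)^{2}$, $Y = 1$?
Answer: $- \frac{45 \sqrt{70}}{2} \approx -188.25$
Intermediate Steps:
$C = \sqrt{70} \approx 8.3666$
$G{\left(q \right)} = 3 \left(1 + q\right)^{2}$ ($G{\left(q \right)} = 3 \left(q + 1\right)^{2} = 3 \left(1 + q\right)^{2}$)
$\frac{G{\left(-6 \right)}}{C} \left(-153 + \left(75 - -57\right)\right) = \frac{3 \left(1 - 6\right)^{2}}{\sqrt{70}} \left(-153 + \left(75 - -57\right)\right) = 3 \left(-5\right)^{2} \frac{\sqrt{70}}{70} \left(-153 + \left(75 + 57\right)\right) = 3 \cdot 25 \frac{\sqrt{70}}{70} \left(-153 + 132\right) = 75 \frac{\sqrt{70}}{70} \left(-21\right) = \frac{15 \sqrt{70}}{14} \left(-21\right) = - \frac{45 \sqrt{70}}{2}$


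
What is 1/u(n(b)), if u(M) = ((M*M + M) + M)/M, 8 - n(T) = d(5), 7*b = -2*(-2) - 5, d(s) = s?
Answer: ⅕ ≈ 0.20000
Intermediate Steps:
b = -⅐ (b = (-2*(-2) - 5)/7 = (4 - 5)/7 = (⅐)*(-1) = -⅐ ≈ -0.14286)
n(T) = 3 (n(T) = 8 - 1*5 = 8 - 5 = 3)
u(M) = (M² + 2*M)/M (u(M) = ((M² + M) + M)/M = ((M + M²) + M)/M = (M² + 2*M)/M)
1/u(n(b)) = 1/(2 + 3) = 1/5 = ⅕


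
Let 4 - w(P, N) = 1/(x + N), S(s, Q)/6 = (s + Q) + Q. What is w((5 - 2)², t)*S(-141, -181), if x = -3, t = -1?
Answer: -25653/2 ≈ -12827.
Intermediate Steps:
S(s, Q) = 6*s + 12*Q (S(s, Q) = 6*((s + Q) + Q) = 6*((Q + s) + Q) = 6*(s + 2*Q) = 6*s + 12*Q)
w(P, N) = 4 - 1/(-3 + N)
w((5 - 2)², t)*S(-141, -181) = ((-13 + 4*(-1))/(-3 - 1))*(6*(-141) + 12*(-181)) = ((-13 - 4)/(-4))*(-846 - 2172) = -¼*(-17)*(-3018) = (17/4)*(-3018) = -25653/2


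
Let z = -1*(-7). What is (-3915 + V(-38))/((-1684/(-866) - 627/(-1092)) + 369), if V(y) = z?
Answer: -615947696/58555813 ≈ -10.519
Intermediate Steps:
z = 7
V(y) = 7
(-3915 + V(-38))/((-1684/(-866) - 627/(-1092)) + 369) = (-3915 + 7)/((-1684/(-866) - 627/(-1092)) + 369) = -3908/((-1684*(-1/866) - 627*(-1/1092)) + 369) = -3908/((842/433 + 209/364) + 369) = -3908/(396985/157612 + 369) = -3908/58555813/157612 = -3908*157612/58555813 = -615947696/58555813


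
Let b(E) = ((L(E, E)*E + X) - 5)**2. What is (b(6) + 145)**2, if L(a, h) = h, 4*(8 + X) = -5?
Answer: 97792321/256 ≈ 3.8200e+5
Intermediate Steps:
X = -37/4 (X = -8 + (1/4)*(-5) = -8 - 5/4 = -37/4 ≈ -9.2500)
b(E) = (-57/4 + E**2)**2 (b(E) = ((E*E - 37/4) - 5)**2 = ((E**2 - 37/4) - 5)**2 = ((-37/4 + E**2) - 5)**2 = (-57/4 + E**2)**2)
(b(6) + 145)**2 = ((-57 + 4*6**2)**2/16 + 145)**2 = ((-57 + 4*36)**2/16 + 145)**2 = ((-57 + 144)**2/16 + 145)**2 = ((1/16)*87**2 + 145)**2 = ((1/16)*7569 + 145)**2 = (7569/16 + 145)**2 = (9889/16)**2 = 97792321/256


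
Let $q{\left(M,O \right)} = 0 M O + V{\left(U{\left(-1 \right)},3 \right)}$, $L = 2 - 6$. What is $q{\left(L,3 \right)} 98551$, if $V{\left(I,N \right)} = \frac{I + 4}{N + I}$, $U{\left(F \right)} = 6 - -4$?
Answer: $\frac{1379714}{13} \approx 1.0613 \cdot 10^{5}$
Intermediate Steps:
$U{\left(F \right)} = 10$ ($U{\left(F \right)} = 6 + 4 = 10$)
$V{\left(I,N \right)} = \frac{4 + I}{I + N}$
$L = -4$ ($L = 2 - 6 = -4$)
$q{\left(M,O \right)} = \frac{14}{13}$ ($q{\left(M,O \right)} = 0 M O + \frac{4 + 10}{10 + 3} = 0 O + \frac{1}{13} \cdot 14 = 0 + \frac{1}{13} \cdot 14 = 0 + \frac{14}{13} = \frac{14}{13}$)
$q{\left(L,3 \right)} 98551 = \frac{14}{13} \cdot 98551 = \frac{1379714}{13}$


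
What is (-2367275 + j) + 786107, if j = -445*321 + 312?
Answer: -1723701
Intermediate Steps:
j = -142533 (j = -142845 + 312 = -142533)
(-2367275 + j) + 786107 = (-2367275 - 142533) + 786107 = -2509808 + 786107 = -1723701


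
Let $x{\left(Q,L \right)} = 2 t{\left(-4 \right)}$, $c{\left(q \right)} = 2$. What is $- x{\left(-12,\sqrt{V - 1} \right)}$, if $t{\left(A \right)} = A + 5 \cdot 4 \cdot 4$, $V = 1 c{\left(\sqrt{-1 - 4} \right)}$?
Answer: $-152$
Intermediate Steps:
$V = 2$ ($V = 1 \cdot 2 = 2$)
$t{\left(A \right)} = 80 + A$ ($t{\left(A \right)} = A + 5 \cdot 16 = A + 80 = 80 + A$)
$x{\left(Q,L \right)} = 152$ ($x{\left(Q,L \right)} = 2 \left(80 - 4\right) = 2 \cdot 76 = 152$)
$- x{\left(-12,\sqrt{V - 1} \right)} = \left(-1\right) 152 = -152$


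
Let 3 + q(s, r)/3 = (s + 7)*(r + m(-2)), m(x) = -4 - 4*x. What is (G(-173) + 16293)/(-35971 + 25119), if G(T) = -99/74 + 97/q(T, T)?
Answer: -101453433377/67578898344 ≈ -1.5013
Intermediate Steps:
q(s, r) = -9 + 3*(4 + r)*(7 + s) (q(s, r) = -9 + 3*((s + 7)*(r + (-4 - 4*(-2)))) = -9 + 3*((7 + s)*(r + (-4 + 8))) = -9 + 3*((7 + s)*(r + 4)) = -9 + 3*((7 + s)*(4 + r)) = -9 + 3*((4 + r)*(7 + s)) = -9 + 3*(4 + r)*(7 + s))
G(T) = -99/74 + 97/(75 + 3*T² + 33*T) (G(T) = -99/74 + 97/(75 + 12*T + 21*T + 3*T*T) = -99*1/74 + 97/(75 + 12*T + 21*T + 3*T²) = -99/74 + 97/(75 + 3*T² + 33*T))
(G(-173) + 16293)/(-35971 + 25119) = ((-247 - 3267*(-173) - 297*(-173)²)/(222*(25 + (-173)² + 11*(-173))) + 16293)/(-35971 + 25119) = ((-247 + 565191 - 297*29929)/(222*(25 + 29929 - 1903)) + 16293)/(-10852) = ((1/222)*(-247 + 565191 - 8888913)/28051 + 16293)*(-1/10852) = ((1/222)*(1/28051)*(-8323969) + 16293)*(-1/10852) = (-8323969/6227322 + 16293)*(-1/10852) = (101453433377/6227322)*(-1/10852) = -101453433377/67578898344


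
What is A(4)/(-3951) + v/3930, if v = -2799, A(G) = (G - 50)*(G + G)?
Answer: -3204203/5175810 ≈ -0.61907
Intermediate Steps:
A(G) = 2*G*(-50 + G) (A(G) = (-50 + G)*(2*G) = 2*G*(-50 + G))
A(4)/(-3951) + v/3930 = (2*4*(-50 + 4))/(-3951) - 2799/3930 = (2*4*(-46))*(-1/3951) - 2799*1/3930 = -368*(-1/3951) - 933/1310 = 368/3951 - 933/1310 = -3204203/5175810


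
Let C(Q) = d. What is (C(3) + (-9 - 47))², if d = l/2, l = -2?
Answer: 3249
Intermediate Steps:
d = -1 (d = -2/2 = -2*½ = -1)
C(Q) = -1
(C(3) + (-9 - 47))² = (-1 + (-9 - 47))² = (-1 - 56)² = (-57)² = 3249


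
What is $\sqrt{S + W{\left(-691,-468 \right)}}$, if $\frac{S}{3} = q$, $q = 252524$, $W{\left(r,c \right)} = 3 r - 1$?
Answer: $\sqrt{755498} \approx 869.19$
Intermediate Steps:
$W{\left(r,c \right)} = -1 + 3 r$
$S = 757572$ ($S = 3 \cdot 252524 = 757572$)
$\sqrt{S + W{\left(-691,-468 \right)}} = \sqrt{757572 + \left(-1 + 3 \left(-691\right)\right)} = \sqrt{757572 - 2074} = \sqrt{755498}$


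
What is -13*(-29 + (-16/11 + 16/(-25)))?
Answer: 111163/275 ≈ 404.23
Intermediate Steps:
-13*(-29 + (-16/11 + 16/(-25))) = -13*(-29 + (-16*1/11 + 16*(-1/25))) = -13*(-29 + (-16/11 - 16/25)) = -13*(-29 - 576/275) = -13*(-8551/275) = 111163/275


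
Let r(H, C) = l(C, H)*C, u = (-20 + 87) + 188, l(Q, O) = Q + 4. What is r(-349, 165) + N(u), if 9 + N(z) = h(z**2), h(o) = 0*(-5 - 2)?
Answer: 27876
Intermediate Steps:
l(Q, O) = 4 + Q
h(o) = 0 (h(o) = 0*(-7) = 0)
u = 255 (u = 67 + 188 = 255)
r(H, C) = C*(4 + C) (r(H, C) = (4 + C)*C = C*(4 + C))
N(z) = -9 (N(z) = -9 + 0 = -9)
r(-349, 165) + N(u) = 165*(4 + 165) - 9 = 165*169 - 9 = 27885 - 9 = 27876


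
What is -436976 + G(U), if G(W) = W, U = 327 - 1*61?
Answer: -436710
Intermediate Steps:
U = 266 (U = 327 - 61 = 266)
-436976 + G(U) = -436976 + 266 = -436710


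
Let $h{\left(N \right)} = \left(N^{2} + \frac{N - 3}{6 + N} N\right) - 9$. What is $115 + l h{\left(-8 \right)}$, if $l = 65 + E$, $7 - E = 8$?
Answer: $819$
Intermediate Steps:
$E = -1$ ($E = 7 - 8 = -1$)
$l = 64$ ($l = 65 - 1 = 64$)
$h{\left(N \right)} = -9 + N^{2} + \frac{N \left(-3 + N\right)}{6 + N}$ ($h{\left(N \right)} = \left(N^{2} + \frac{-3 + N}{6 + N} N\right) - 9 = \left(N^{2} + \frac{N \left(-3 + N\right)}{6 + N}\right) - 9 = -9 + N^{2} + \frac{N \left(-3 + N\right)}{6 + N}$)
$115 + l h{\left(-8 \right)} = 115 + 64 \frac{-54 + \left(-8\right)^{3} - -96 + 7 \left(-8\right)^{2}}{6 - 8} = 115 + 64 \frac{-54 - 512 + 96 + 7 \cdot 64}{-2} = 115 + 64 \left(- \frac{-54 - 512 + 96 + 448}{2}\right) = 115 + 64 \left(\left(- \frac{1}{2}\right) \left(-22\right)\right) = 115 + 64 \cdot 11 = 115 + 704 = 819$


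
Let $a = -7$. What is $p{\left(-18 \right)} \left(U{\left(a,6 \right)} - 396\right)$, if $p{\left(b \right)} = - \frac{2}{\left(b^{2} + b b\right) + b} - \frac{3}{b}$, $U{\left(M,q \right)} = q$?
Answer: $- \frac{1339}{21} \approx -63.762$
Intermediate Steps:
$p{\left(b \right)} = - \frac{3}{b} - \frac{2}{b + 2 b^{2}}$ ($p{\left(b \right)} = - \frac{2}{\left(b^{2} + b^{2}\right) + b} - \frac{3}{b} = - \frac{2}{2 b^{2} + b} - \frac{3}{b} = - \frac{2}{b + 2 b^{2}} - \frac{3}{b} = - \frac{3}{b} - \frac{2}{b + 2 b^{2}}$)
$p{\left(-18 \right)} \left(U{\left(a,6 \right)} - 396\right) = \frac{-5 - -108}{\left(-18\right) \left(1 + 2 \left(-18\right)\right)} \left(6 - 396\right) = - \frac{-5 + 108}{18 \left(1 - 36\right)} \left(-390\right) = \left(- \frac{1}{18}\right) \frac{1}{-35} \cdot 103 \left(-390\right) = \left(- \frac{1}{18}\right) \left(- \frac{1}{35}\right) 103 \left(-390\right) = \frac{103}{630} \left(-390\right) = - \frac{1339}{21}$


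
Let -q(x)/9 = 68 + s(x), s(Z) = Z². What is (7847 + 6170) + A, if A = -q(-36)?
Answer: 26293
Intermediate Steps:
q(x) = -612 - 9*x² (q(x) = -9*(68 + x²) = -612 - 9*x²)
A = 12276 (A = -(-612 - 9*(-36)²) = -(-612 - 9*1296) = -(-612 - 11664) = -1*(-12276) = 12276)
(7847 + 6170) + A = (7847 + 6170) + 12276 = 14017 + 12276 = 26293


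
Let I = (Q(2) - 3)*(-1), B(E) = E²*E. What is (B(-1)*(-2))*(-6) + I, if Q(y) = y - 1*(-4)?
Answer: -15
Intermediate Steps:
Q(y) = 4 + y (Q(y) = y + 4 = 4 + y)
B(E) = E³
I = -3 (I = ((4 + 2) - 3)*(-1) = (6 - 3)*(-1) = 3*(-1) = -3)
(B(-1)*(-2))*(-6) + I = ((-1)³*(-2))*(-6) - 3 = -1*(-2)*(-6) - 3 = 2*(-6) - 3 = -12 - 3 = -15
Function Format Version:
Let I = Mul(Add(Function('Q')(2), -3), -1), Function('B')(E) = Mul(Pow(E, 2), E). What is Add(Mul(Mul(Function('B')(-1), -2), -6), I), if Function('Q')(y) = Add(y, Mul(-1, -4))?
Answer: -15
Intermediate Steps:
Function('Q')(y) = Add(4, y) (Function('Q')(y) = Add(y, 4) = Add(4, y))
Function('B')(E) = Pow(E, 3)
I = -3 (I = Mul(Add(Add(4, 2), -3), -1) = Mul(Add(6, -3), -1) = Mul(3, -1) = -3)
Add(Mul(Mul(Function('B')(-1), -2), -6), I) = Add(Mul(Mul(Pow(-1, 3), -2), -6), -3) = Add(Mul(Mul(-1, -2), -6), -3) = Add(Mul(2, -6), -3) = Add(-12, -3) = -15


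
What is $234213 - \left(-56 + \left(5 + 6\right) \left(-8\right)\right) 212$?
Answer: $264741$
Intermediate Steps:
$234213 - \left(-56 + \left(5 + 6\right) \left(-8\right)\right) 212 = 234213 - \left(-56 + 11 \left(-8\right)\right) 212 = 234213 - \left(-56 - 88\right) 212 = 234213 - \left(-144\right) 212 = 234213 - -30528 = 234213 + 30528 = 264741$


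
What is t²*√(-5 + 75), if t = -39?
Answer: 1521*√70 ≈ 12726.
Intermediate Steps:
t²*√(-5 + 75) = (-39)²*√(-5 + 75) = 1521*√70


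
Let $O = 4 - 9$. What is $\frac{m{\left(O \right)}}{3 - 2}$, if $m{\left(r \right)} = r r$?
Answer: $25$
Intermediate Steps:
$O = -5$ ($O = 4 - 9 = -5$)
$m{\left(r \right)} = r^{2}$
$\frac{m{\left(O \right)}}{3 - 2} = \frac{\left(-5\right)^{2}}{3 - 2} = 1^{-1} \cdot 25 = 1 \cdot 25 = 25$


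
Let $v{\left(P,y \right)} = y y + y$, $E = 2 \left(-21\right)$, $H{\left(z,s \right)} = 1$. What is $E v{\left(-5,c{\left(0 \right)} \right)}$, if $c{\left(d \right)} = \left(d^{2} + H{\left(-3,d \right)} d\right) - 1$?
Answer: $0$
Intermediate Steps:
$E = -42$
$c{\left(d \right)} = -1 + d + d^{2}$ ($c{\left(d \right)} = \left(d^{2} + 1 d\right) - 1 = \left(d^{2} + d\right) - 1 = \left(d + d^{2}\right) - 1 = -1 + d + d^{2}$)
$v{\left(P,y \right)} = y + y^{2}$ ($v{\left(P,y \right)} = y^{2} + y = y + y^{2}$)
$E v{\left(-5,c{\left(0 \right)} \right)} = - 42 \left(-1 + 0 + 0^{2}\right) \left(1 + \left(-1 + 0 + 0^{2}\right)\right) = - 42 \left(-1 + 0 + 0\right) \left(1 + \left(-1 + 0 + 0\right)\right) = - 42 \left(- (1 - 1)\right) = - 42 \left(\left(-1\right) 0\right) = \left(-42\right) 0 = 0$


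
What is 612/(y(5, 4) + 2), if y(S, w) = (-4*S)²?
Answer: 102/67 ≈ 1.5224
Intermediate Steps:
y(S, w) = 16*S²
612/(y(5, 4) + 2) = 612/(16*5² + 2) = 612/(16*25 + 2) = 612/(400 + 2) = 612/402 = (1/402)*612 = 102/67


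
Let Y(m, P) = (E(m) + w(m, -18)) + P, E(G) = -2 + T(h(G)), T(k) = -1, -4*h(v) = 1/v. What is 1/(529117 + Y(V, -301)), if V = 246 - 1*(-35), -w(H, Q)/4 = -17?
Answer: 1/528881 ≈ 1.8908e-6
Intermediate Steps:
h(v) = -1/(4*v)
w(H, Q) = 68 (w(H, Q) = -4*(-17) = 68)
V = 281 (V = 246 + 35 = 281)
E(G) = -3 (E(G) = -2 - 1 = -3)
Y(m, P) = 65 + P (Y(m, P) = (-3 + 68) + P = 65 + P)
1/(529117 + Y(V, -301)) = 1/(529117 + (65 - 301)) = 1/(529117 - 236) = 1/528881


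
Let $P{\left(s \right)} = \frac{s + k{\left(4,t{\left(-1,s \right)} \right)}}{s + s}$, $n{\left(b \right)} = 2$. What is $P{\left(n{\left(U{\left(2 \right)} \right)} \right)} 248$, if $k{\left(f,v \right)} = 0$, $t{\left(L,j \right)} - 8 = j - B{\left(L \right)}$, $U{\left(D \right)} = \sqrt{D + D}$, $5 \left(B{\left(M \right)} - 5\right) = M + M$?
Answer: $124$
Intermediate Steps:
$B{\left(M \right)} = 5 + \frac{2 M}{5}$ ($B{\left(M \right)} = 5 + \frac{M + M}{5} = 5 + \frac{2 M}{5}$)
$U{\left(D \right)} = \sqrt{2} \sqrt{D}$ ($U{\left(D \right)} = \sqrt{2 D} = \sqrt{2} \sqrt{D}$)
$t{\left(L,j \right)} = 3 + j - \frac{2 L}{5}$ ($t{\left(L,j \right)} = 8 - \left(5 - j + \frac{2 L}{5}\right) = 3 + j - \frac{2 L}{5}$)
$P{\left(s \right)} = \frac{1}{2}$ ($P{\left(s \right)} = \frac{s + 0}{s + s} = \frac{s}{2 s} = s \frac{1}{2 s} = \frac{1}{2}$)
$P{\left(n{\left(U{\left(2 \right)} \right)} \right)} 248 = \frac{1}{2} \cdot 248 = 124$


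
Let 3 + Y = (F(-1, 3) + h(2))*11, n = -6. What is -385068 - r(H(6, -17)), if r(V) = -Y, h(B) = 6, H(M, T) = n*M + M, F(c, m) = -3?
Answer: -385038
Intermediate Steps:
H(M, T) = -5*M (H(M, T) = -6*M + M = -5*M)
Y = 30 (Y = -3 + (-3 + 6)*11 = -3 + 3*11 = -3 + 33 = 30)
r(V) = -30 (r(V) = -1*30 = -30)
-385068 - r(H(6, -17)) = -385068 - 1*(-30) = -385068 + 30 = -385038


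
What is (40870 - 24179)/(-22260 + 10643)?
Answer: -16691/11617 ≈ -1.4368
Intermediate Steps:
(40870 - 24179)/(-22260 + 10643) = 16691/(-11617) = 16691*(-1/11617) = -16691/11617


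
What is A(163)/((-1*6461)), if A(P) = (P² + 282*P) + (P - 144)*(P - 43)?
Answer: -5755/497 ≈ -11.579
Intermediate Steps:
A(P) = P² + 282*P + (-144 + P)*(-43 + P) (A(P) = (P² + 282*P) + (-144 + P)*(-43 + P) = P² + 282*P + (-144 + P)*(-43 + P))
A(163)/((-1*6461)) = (6192 + 2*163² + 95*163)/((-1*6461)) = (6192 + 2*26569 + 15485)/(-6461) = (6192 + 53138 + 15485)*(-1/6461) = 74815*(-1/6461) = -5755/497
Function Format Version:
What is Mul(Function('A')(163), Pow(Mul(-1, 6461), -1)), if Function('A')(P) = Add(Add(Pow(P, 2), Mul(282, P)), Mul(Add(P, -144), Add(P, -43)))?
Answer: Rational(-5755, 497) ≈ -11.579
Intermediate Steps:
Function('A')(P) = Add(Pow(P, 2), Mul(282, P), Mul(Add(-144, P), Add(-43, P))) (Function('A')(P) = Add(Add(Pow(P, 2), Mul(282, P)), Mul(Add(-144, P), Add(-43, P))) = Add(Pow(P, 2), Mul(282, P), Mul(Add(-144, P), Add(-43, P))))
Mul(Function('A')(163), Pow(Mul(-1, 6461), -1)) = Mul(Add(6192, Mul(2, Pow(163, 2)), Mul(95, 163)), Pow(Mul(-1, 6461), -1)) = Mul(Add(6192, Mul(2, 26569), 15485), Pow(-6461, -1)) = Mul(Add(6192, 53138, 15485), Rational(-1, 6461)) = Mul(74815, Rational(-1, 6461)) = Rational(-5755, 497)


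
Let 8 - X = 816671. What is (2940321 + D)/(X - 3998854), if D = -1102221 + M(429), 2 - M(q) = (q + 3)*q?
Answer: -1652774/4815517 ≈ -0.34322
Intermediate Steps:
X = -816663 (X = 8 - 1*816671 = 8 - 816671 = -816663)
M(q) = 2 - q*(3 + q) (M(q) = 2 - (q + 3)*q = 2 - (3 + q)*q = 2 - q*(3 + q))
D = -1287547 (D = -1102221 + (2 - 1*429**2 - 3*429) = -1102221 + (2 - 1*184041 - 1287) = -1102221 + (2 - 184041 - 1287) = -1102221 - 185326 = -1287547)
(2940321 + D)/(X - 3998854) = (2940321 - 1287547)/(-816663 - 3998854) = 1652774/(-4815517) = 1652774*(-1/4815517) = -1652774/4815517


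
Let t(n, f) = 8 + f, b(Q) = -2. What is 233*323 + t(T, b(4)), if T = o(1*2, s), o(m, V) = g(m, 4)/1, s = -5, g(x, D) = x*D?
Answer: 75265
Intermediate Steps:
g(x, D) = D*x
o(m, V) = 4*m (o(m, V) = (4*m)/1 = (4*m)*1 = 4*m)
T = 8 (T = 4*(1*2) = 4*2 = 8)
233*323 + t(T, b(4)) = 233*323 + (8 - 2) = 75259 + 6 = 75265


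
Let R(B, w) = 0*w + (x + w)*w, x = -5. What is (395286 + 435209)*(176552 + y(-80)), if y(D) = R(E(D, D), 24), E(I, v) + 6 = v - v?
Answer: 147004258960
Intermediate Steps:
E(I, v) = -6 (E(I, v) = -6 + (v - v) = -6 + 0 = -6)
R(B, w) = w*(-5 + w) (R(B, w) = 0*w + (-5 + w)*w = 0 + w*(-5 + w) = w*(-5 + w))
y(D) = 456 (y(D) = 24*(-5 + 24) = 24*19 = 456)
(395286 + 435209)*(176552 + y(-80)) = (395286 + 435209)*(176552 + 456) = 830495*177008 = 147004258960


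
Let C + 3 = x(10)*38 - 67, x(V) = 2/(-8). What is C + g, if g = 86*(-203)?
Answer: -35075/2 ≈ -17538.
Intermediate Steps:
x(V) = -¼ (x(V) = 2*(-⅛) = -¼)
C = -159/2 (C = -3 + (-¼*38 - 67) = -3 + (-19/2 - 67) = -3 - 153/2 = -159/2 ≈ -79.500)
g = -17458
C + g = -159/2 - 17458 = -35075/2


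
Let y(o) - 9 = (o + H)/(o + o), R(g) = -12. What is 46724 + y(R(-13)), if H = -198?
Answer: 186967/4 ≈ 46742.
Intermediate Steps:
y(o) = 9 + (-198 + o)/(2*o) (y(o) = 9 + (o - 198)/(o + o) = 9 + (-198 + o)/((2*o)) = 9 + (-198 + o)*(1/(2*o)) = 9 + (-198 + o)/(2*o))
46724 + y(R(-13)) = 46724 + (19/2 - 99/(-12)) = 46724 + (19/2 - 99*(-1/12)) = 46724 + (19/2 + 33/4) = 46724 + 71/4 = 186967/4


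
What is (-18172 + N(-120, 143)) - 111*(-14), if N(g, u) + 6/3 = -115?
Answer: -16735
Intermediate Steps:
N(g, u) = -117 (N(g, u) = -2 - 115 = -117)
(-18172 + N(-120, 143)) - 111*(-14) = (-18172 - 117) - 111*(-14) = -18289 + 1554 = -16735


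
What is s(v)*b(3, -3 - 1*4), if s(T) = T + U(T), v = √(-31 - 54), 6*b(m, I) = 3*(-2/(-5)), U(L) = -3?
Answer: -⅗ + I*√85/5 ≈ -0.6 + 1.8439*I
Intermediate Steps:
b(m, I) = ⅕ (b(m, I) = (3*(-2/(-5)))/6 = (3*(-2*(-⅕)))/6 = (3*(⅖))/6 = (⅙)*(6/5) = ⅕)
v = I*√85 (v = √(-85) = I*√85 ≈ 9.2195*I)
s(T) = -3 + T (s(T) = T - 3 = -3 + T)
s(v)*b(3, -3 - 1*4) = (-3 + I*√85)*(⅕) = -⅗ + I*√85/5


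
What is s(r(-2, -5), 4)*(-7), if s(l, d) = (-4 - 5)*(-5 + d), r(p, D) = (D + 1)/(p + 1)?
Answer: -63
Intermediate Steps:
r(p, D) = (1 + D)/(1 + p)
s(l, d) = 45 - 9*d (s(l, d) = -9*(-5 + d) = 45 - 9*d)
s(r(-2, -5), 4)*(-7) = (45 - 9*4)*(-7) = (45 - 36)*(-7) = 9*(-7) = -63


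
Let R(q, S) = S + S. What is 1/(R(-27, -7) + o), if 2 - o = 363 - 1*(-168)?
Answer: -1/543 ≈ -0.0018416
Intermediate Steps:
o = -529 (o = 2 - (363 - 1*(-168)) = 2 - (363 + 168) = 2 - 1*531 = 2 - 531 = -529)
R(q, S) = 2*S
1/(R(-27, -7) + o) = 1/(2*(-7) - 529) = 1/(-14 - 529) = 1/(-543) = -1/543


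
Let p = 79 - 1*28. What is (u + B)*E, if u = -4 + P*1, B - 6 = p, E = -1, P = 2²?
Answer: -57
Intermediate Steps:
P = 4
p = 51 (p = 79 - 28 = 51)
B = 57 (B = 6 + 51 = 57)
u = 0 (u = -4 + 4*1 = -4 + 4 = 0)
(u + B)*E = (0 + 57)*(-1) = 57*(-1) = -57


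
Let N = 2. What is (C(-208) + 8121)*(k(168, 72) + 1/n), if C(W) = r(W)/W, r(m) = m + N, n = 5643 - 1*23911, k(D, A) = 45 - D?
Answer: -1897982124955/1899872 ≈ -9.9901e+5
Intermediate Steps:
n = -18268 (n = 5643 - 23911 = -18268)
r(m) = 2 + m (r(m) = m + 2 = 2 + m)
C(W) = (2 + W)/W
(C(-208) + 8121)*(k(168, 72) + 1/n) = ((2 - 208)/(-208) + 8121)*((45 - 1*168) + 1/(-18268)) = (-1/208*(-206) + 8121)*((45 - 168) - 1/18268) = (103/104 + 8121)*(-123 - 1/18268) = (844687/104)*(-2246965/18268) = -1897982124955/1899872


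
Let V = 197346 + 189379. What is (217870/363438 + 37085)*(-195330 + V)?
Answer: 1289841154979750/181719 ≈ 7.0980e+9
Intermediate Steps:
V = 386725
(217870/363438 + 37085)*(-195330 + V) = (217870/363438 + 37085)*(-195330 + 386725) = (217870*(1/363438) + 37085)*191395 = (108935/181719 + 37085)*191395 = (6739158050/181719)*191395 = 1289841154979750/181719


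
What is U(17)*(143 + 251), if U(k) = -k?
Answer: -6698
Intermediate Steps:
U(17)*(143 + 251) = (-1*17)*(143 + 251) = -17*394 = -6698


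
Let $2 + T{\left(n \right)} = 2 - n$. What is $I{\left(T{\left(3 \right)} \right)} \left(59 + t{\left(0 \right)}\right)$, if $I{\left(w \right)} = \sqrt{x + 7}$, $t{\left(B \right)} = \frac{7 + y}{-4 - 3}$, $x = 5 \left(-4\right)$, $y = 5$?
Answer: $\frac{401 i \sqrt{13}}{7} \approx 206.55 i$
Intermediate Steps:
$x = -20$
$t{\left(B \right)} = - \frac{12}{7}$ ($t{\left(B \right)} = \frac{7 + 5}{-4 - 3} = \frac{12}{-7} = 12 \left(- \frac{1}{7}\right) = - \frac{12}{7}$)
$T{\left(n \right)} = - n$ ($T{\left(n \right)} = -2 - \left(-2 + n\right) = - n$)
$I{\left(w \right)} = i \sqrt{13}$ ($I{\left(w \right)} = \sqrt{-20 + 7} = \sqrt{-13} = i \sqrt{13}$)
$I{\left(T{\left(3 \right)} \right)} \left(59 + t{\left(0 \right)}\right) = i \sqrt{13} \left(59 - \frac{12}{7}\right) = i \sqrt{13} \cdot \frac{401}{7} = \frac{401 i \sqrt{13}}{7}$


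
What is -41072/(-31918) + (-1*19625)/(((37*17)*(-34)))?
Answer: 752378271/341299174 ≈ 2.2045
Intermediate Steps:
-41072/(-31918) + (-1*19625)/(((37*17)*(-34))) = -41072*(-1/31918) - 19625/(629*(-34)) = 20536/15959 - 19625/(-21386) = 20536/15959 - 19625*(-1/21386) = 20536/15959 + 19625/21386 = 752378271/341299174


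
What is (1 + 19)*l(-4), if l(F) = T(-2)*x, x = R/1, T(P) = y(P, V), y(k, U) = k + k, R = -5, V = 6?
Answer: 400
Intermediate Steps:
y(k, U) = 2*k
T(P) = 2*P
x = -5 (x = -5/1 = -5*1 = -5)
l(F) = 20 (l(F) = (2*(-2))*(-5) = -4*(-5) = 20)
(1 + 19)*l(-4) = (1 + 19)*20 = 20*20 = 400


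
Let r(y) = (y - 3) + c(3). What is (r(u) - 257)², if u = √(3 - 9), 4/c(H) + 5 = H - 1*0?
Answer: (-262 + I*√6)² ≈ 68638.0 - 1284.0*I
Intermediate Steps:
c(H) = 4/(-5 + H) (c(H) = 4/(-5 + (H - 1*0)) = 4/(-5 + (H + 0)) = 4/(-5 + H))
u = I*√6 (u = √(-6) = I*√6 ≈ 2.4495*I)
r(y) = -5 + y (r(y) = (y - 3) + 4/(-5 + 3) = (-3 + y) + 4/(-2) = (-3 + y) + 4*(-½) = (-3 + y) - 2 = -5 + y)
(r(u) - 257)² = ((-5 + I*√6) - 257)² = (-262 + I*√6)²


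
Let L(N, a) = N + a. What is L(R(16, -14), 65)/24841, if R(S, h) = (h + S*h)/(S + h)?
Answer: -54/24841 ≈ -0.0021738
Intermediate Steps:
R(S, h) = (h + S*h)/(S + h)
L(R(16, -14), 65)/24841 = (-14*(1 + 16)/(16 - 14) + 65)/24841 = (-14*17/2 + 65)*(1/24841) = (-14*1/2*17 + 65)*(1/24841) = (-119 + 65)*(1/24841) = -54*1/24841 = -54/24841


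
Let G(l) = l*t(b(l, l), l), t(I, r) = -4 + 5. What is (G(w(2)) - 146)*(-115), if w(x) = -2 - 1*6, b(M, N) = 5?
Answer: 17710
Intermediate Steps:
w(x) = -8 (w(x) = -2 - 6 = -8)
t(I, r) = 1
G(l) = l (G(l) = l*1 = l)
(G(w(2)) - 146)*(-115) = (-8 - 146)*(-115) = -154*(-115) = 17710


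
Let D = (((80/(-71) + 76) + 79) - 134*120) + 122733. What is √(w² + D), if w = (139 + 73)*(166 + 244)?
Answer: 2*√9521432238962/71 ≈ 86921.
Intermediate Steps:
w = 86920 (w = 212*410 = 86920)
D = 7583288/71 (D = (((80*(-1/71) + 76) + 79) - 16080) + 122733 = (((-80/71 + 76) + 79) - 16080) + 122733 = ((5316/71 + 79) - 16080) + 122733 = (10925/71 - 16080) + 122733 = -1130755/71 + 122733 = 7583288/71 ≈ 1.0681e+5)
√(w² + D) = √(86920² + 7583288/71) = √(7555086400 + 7583288/71) = √(536418717688/71) = 2*√9521432238962/71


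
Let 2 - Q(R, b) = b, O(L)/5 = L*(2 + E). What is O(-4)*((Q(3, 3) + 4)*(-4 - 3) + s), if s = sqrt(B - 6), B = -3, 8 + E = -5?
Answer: -4620 + 660*I ≈ -4620.0 + 660.0*I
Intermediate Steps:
E = -13 (E = -8 - 5 = -13)
O(L) = -55*L (O(L) = 5*(L*(2 - 13)) = 5*(L*(-11)) = 5*(-11*L) = -55*L)
Q(R, b) = 2 - b
s = 3*I (s = sqrt(-3 - 6) = sqrt(-9) = 3*I ≈ 3.0*I)
O(-4)*((Q(3, 3) + 4)*(-4 - 3) + s) = (-55*(-4))*(((2 - 1*3) + 4)*(-4 - 3) + 3*I) = 220*(((2 - 3) + 4)*(-7) + 3*I) = 220*((-1 + 4)*(-7) + 3*I) = 220*(3*(-7) + 3*I) = 220*(-21 + 3*I) = -4620 + 660*I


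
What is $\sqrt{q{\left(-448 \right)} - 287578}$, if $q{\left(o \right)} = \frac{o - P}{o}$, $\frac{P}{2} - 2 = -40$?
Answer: $\frac{i \sqrt{225460501}}{28} \approx 536.26 i$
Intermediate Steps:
$P = -76$ ($P = 4 + 2 \left(-40\right) = 4 - 80 = -76$)
$q{\left(o \right)} = \frac{76 + o}{o}$ ($q{\left(o \right)} = \frac{o - -76}{o} = \frac{o + 76}{o} = \frac{76 + o}{o}$)
$\sqrt{q{\left(-448 \right)} - 287578} = \sqrt{\frac{76 - 448}{-448} - 287578} = \sqrt{\left(- \frac{1}{448}\right) \left(-372\right) - 287578} = \sqrt{\frac{93}{112} - 287578} = \sqrt{- \frac{32208643}{112}} = \frac{i \sqrt{225460501}}{28}$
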